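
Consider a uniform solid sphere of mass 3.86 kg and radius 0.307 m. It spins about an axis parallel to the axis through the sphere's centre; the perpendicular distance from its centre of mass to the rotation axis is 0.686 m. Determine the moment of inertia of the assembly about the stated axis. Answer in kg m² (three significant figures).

I_cm = (2/5)MR² = (2/5)(3.86)(0.307)² = 0.14552 kg m²; centre at d = 0.686 m, so the parallel axis theorem gives I = 0.14552 + (3.86)(0.686)² = 1.962 kg m².

1.96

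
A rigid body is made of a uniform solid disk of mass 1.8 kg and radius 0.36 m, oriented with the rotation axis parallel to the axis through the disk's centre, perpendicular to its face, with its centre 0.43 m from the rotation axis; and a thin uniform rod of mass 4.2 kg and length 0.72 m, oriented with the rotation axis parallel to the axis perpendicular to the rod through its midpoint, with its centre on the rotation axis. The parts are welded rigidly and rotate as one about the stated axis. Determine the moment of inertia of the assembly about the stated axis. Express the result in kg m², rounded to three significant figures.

Solid disk: I_cm = (1/2)MR² = (1/2)(1.8)(0.36)² = 0.11664 kg m²; centre at d = 0.43 m, so I = I_cm + Md² gives I = 0.11664 + (1.8)(0.43)² = 0.44946 kg m².
Thin rod: I_cm = (1/12)ML² = (1/12)(4.2)(0.72)² = 0.18144 kg m²; axis through the centre, so I = 0.18144 kg m².
Total I = 0.44946 + 0.18144 = 0.6309 kg m².

0.631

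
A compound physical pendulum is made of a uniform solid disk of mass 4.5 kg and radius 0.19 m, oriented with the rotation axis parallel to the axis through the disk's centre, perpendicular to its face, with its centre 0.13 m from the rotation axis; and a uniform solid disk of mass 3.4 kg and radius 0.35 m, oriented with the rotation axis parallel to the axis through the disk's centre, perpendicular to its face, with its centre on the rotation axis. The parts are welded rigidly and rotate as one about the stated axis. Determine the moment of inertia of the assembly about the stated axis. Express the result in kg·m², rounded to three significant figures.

Solid disk: I_cm = (1/2)MR² = (1/2)(4.5)(0.19)² = 0.081225 kg·m²; centre at d = 0.13 m, so I = I_cm + Md² gives I = 0.081225 + (4.5)(0.13)² = 0.15727 kg·m².
Solid disk: I_cm = (1/2)MR² = (1/2)(3.4)(0.35)² = 0.20825 kg·m²; axis through the centre, so I = 0.20825 kg·m².
Total I = 0.15727 + 0.20825 = 0.36552 kg·m².

0.366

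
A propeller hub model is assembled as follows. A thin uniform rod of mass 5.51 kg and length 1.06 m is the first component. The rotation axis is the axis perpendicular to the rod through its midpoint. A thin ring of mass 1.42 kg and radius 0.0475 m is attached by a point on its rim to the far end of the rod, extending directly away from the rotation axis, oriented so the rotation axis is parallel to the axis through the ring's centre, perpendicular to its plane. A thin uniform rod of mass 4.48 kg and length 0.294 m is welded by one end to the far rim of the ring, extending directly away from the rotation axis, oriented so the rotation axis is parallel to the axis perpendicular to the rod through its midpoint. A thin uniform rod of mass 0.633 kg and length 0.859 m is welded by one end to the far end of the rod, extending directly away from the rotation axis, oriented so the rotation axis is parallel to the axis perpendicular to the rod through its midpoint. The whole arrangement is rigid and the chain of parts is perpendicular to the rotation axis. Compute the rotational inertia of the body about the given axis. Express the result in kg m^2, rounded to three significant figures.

4.88

Thin rod: I_cm = (1/12)ML² = (1/12)(5.51)(1.06)² = 0.51592 kg m^2; axis through the centre, so I = 0.51592 kg m^2.
Thin ring: I_cm = MR² = (1.42)(0.0475)² = 0.0032039 kg m^2; centre at d = 0.53 + 0.0475 = 0.5775 m, so the parallel axis theorem gives I = 0.0032039 + (1.42)(0.5775)² = 0.47678 kg m^2.
Thin rod: I_cm = (1/12)ML² = (1/12)(4.48)(0.294)² = 0.032269 kg m^2; centre at d = 0.53 + 0.0475 + 0.0475 + 0.147 = 0.772 m, so the parallel axis theorem gives I = 0.032269 + (4.48)(0.772)² = 2.7023 kg m^2.
Thin rod: I_cm = (1/12)ML² = (1/12)(0.633)(0.859)² = 0.038923 kg m^2; centre at d = 0.53 + 0.0475 + 0.0475 + 0.147 + 0.147 + 0.4295 = 1.3485 m, so the parallel axis theorem gives I = 0.038923 + (0.633)(1.3485)² = 1.19 kg m^2.
Total I = 0.51592 + 0.47678 + 2.7023 + 1.19 = 4.885 kg m^2.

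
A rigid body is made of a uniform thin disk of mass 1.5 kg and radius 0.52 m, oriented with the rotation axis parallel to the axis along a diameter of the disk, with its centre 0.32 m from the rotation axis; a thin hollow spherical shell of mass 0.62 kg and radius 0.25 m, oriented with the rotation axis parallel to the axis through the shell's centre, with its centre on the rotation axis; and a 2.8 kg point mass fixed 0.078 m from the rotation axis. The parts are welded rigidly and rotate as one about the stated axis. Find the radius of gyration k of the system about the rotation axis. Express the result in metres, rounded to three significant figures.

Thin disk: I_cm = (1/4)MR² = (1/4)(1.5)(0.52)² = 0.1014 kg m^2; centre at d = 0.32 m, so the parallel axis theorem gives I = 0.1014 + (1.5)(0.32)² = 0.255 kg m^2.
Spherical shell: I_cm = (2/3)MR² = (2/3)(0.62)(0.25)² = 0.025833 kg m^2; axis through the centre, so I = 0.025833 kg m^2.
Point mass: I_cm = 0; centre at d = 0.078 m, so the parallel axis theorem gives I = 0 + (2.8)(0.078)² = 0.017035 kg m^2.
Total I = 0.29787 kg m^2; total mass M = 4.92 kg.
k = √(I/M) = √(0.29787/4.92) = 0.24605 m.

0.246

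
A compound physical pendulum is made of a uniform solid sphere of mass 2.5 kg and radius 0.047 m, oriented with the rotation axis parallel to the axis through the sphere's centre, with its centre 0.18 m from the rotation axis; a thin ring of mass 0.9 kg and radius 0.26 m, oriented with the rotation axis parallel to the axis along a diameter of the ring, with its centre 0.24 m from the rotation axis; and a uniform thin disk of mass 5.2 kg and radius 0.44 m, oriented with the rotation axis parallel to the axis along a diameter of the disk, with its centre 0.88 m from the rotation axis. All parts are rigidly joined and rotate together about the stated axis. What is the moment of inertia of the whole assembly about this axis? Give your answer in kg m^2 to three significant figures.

4.44

Solid sphere: I_cm = (2/5)MR² = (2/5)(2.5)(0.047)² = 0.002209 kg m^2; centre at d = 0.18 m, so I = I_cm + Md² gives I = 0.002209 + (2.5)(0.18)² = 0.083209 kg m^2.
Thin ring: I_cm = (1/2)MR² = (1/2)(0.9)(0.26)² = 0.03042 kg m^2; centre at d = 0.24 m, so I = I_cm + Md² gives I = 0.03042 + (0.9)(0.24)² = 0.08226 kg m^2.
Thin disk: I_cm = (1/4)MR² = (1/4)(5.2)(0.44)² = 0.25168 kg m^2; centre at d = 0.88 m, so I = I_cm + Md² gives I = 0.25168 + (5.2)(0.88)² = 4.2786 kg m^2.
Total I = 0.083209 + 0.08226 + 4.2786 = 4.444 kg m^2.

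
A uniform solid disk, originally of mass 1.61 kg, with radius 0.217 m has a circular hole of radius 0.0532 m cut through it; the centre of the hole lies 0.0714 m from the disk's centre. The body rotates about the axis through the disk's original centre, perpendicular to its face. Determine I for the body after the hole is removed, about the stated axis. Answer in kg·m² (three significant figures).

Unpierced body about its centre: I₀ = (1/2)MR² = (1/2)(1.61)(0.217)² = 0.037907 kg·m².
The removed disk has mass m = M·(r/R)² = (1.61)(0.0532/0.217)² = 0.096768 kg (same uniform areal density).
Its moment of inertia about the rotation axis (parallel-axis theorem): I_hole = (1/2)mr² + md² = (1/2)(0.096768)(0.0532)² + (0.096768)(0.0714)² = 0.00063025 kg·m².
Treating the hole as negative mass, I = I₀ − I_hole = 0.037907 − 0.00063025 = 0.037276 kg·m².

0.0373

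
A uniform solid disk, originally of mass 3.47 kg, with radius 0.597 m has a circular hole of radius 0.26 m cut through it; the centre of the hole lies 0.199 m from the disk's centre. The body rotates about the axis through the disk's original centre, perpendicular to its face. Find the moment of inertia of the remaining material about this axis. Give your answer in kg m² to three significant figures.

0.570

Unpierced body about its centre: I₀ = (1/2)MR² = (1/2)(3.47)(0.597)² = 0.61837 kg m².
The removed disk has mass m = M·(r/R)² = (3.47)(0.26/0.597)² = 0.65815 kg (same uniform areal density).
Its moment of inertia about the rotation axis (parallel-axis theorem): I_hole = (1/2)mr² + md² = (1/2)(0.65815)(0.26)² + (0.65815)(0.199)² = 0.048309 kg m².
Treating the hole as negative mass, I = I₀ − I_hole = 0.61837 − 0.048309 = 0.57006 kg m².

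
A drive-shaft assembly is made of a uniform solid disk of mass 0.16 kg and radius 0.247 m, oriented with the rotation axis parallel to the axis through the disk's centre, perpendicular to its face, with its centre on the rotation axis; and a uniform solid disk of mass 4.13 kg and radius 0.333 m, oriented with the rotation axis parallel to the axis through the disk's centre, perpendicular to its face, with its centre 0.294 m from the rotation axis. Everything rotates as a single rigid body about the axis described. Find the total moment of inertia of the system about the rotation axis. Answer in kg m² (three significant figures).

Solid disk: I_cm = (1/2)MR² = (1/2)(0.16)(0.247)² = 0.0048807 kg m²; axis through the centre, so I = 0.0048807 kg m².
Solid disk: I_cm = (1/2)MR² = (1/2)(4.13)(0.333)² = 0.22899 kg m²; centre at d = 0.294 m, so the parallel axis theorem gives I = 0.22899 + (4.13)(0.294)² = 0.58597 kg m².
Total I = 0.0048807 + 0.58597 = 0.59085 kg m².

0.591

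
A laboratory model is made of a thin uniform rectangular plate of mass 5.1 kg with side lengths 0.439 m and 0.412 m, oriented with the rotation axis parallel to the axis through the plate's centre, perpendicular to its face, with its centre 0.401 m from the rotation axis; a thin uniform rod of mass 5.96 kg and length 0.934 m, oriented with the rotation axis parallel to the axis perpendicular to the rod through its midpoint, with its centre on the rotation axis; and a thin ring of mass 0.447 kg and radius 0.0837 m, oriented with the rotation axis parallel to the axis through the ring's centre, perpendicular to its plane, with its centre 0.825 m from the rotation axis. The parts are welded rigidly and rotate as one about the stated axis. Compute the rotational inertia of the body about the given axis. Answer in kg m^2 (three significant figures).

Rectangular plate: I_cm = (1/12)M(a²+b²) = (1/12)(5.1)[(0.439)² + (0.412)²] = 0.15405 kg m^2; centre at d = 0.401 m, so I = I_cm + Md² gives I = 0.15405 + (5.1)(0.401)² = 0.97413 kg m^2.
Thin rod: I_cm = (1/12)ML² = (1/12)(5.96)(0.934)² = 0.43327 kg m^2; axis through the centre, so I = 0.43327 kg m^2.
Thin ring: I_cm = MR² = (0.447)(0.0837)² = 0.0031315 kg m^2; centre at d = 0.825 m, so I = I_cm + Md² gives I = 0.0031315 + (0.447)(0.825)² = 0.30737 kg m^2.
Total I = 0.97413 + 0.43327 + 0.30737 = 1.7148 kg m^2.

1.71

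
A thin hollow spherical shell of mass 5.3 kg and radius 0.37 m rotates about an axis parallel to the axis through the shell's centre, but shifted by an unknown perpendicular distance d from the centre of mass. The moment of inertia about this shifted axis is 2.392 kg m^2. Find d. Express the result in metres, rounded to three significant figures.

0.600

About the centre-of-mass axis, I_cm = (2/3)MR² = (2/3)(5.3)(0.37)² = 0.48371 kg m^2.
Parallel axis theorem: I = I_cm + Md², so Md² = 2.392 − 0.48371 = 1.9083 kg m^2.
d = √(1.9083 / 5.3) = 0.60005 m.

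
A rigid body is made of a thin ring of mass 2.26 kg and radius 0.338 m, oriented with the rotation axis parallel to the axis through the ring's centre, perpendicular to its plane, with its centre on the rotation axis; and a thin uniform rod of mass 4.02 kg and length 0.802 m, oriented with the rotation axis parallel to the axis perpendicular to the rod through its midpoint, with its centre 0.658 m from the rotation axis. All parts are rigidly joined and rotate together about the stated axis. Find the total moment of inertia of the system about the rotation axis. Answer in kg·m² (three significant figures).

2.21

Thin ring: I_cm = MR² = (2.26)(0.338)² = 0.25819 kg·m²; axis through the centre, so I = 0.25819 kg·m².
Thin rod: I_cm = (1/12)ML² = (1/12)(4.02)(0.802)² = 0.21547 kg·m²; centre at d = 0.658 m, so I = I_cm + Md² gives I = 0.21547 + (4.02)(0.658)² = 1.956 kg·m².
Total I = 0.25819 + 1.956 = 2.2142 kg·m².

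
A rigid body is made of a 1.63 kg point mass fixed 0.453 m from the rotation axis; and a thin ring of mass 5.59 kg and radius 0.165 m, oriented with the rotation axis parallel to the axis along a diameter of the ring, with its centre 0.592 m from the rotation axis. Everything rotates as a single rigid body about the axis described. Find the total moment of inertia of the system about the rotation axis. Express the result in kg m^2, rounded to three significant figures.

Point mass: I_cm = 0; centre at d = 0.453 m, so the parallel axis theorem gives I = 0 + (1.63)(0.453)² = 0.33449 kg m^2.
Thin ring: I_cm = (1/2)MR² = (1/2)(5.59)(0.165)² = 0.076094 kg m^2; centre at d = 0.592 m, so the parallel axis theorem gives I = 0.076094 + (5.59)(0.592)² = 2.0352 kg m^2.
Total I = 0.33449 + 2.0352 = 2.3697 kg m^2.

2.37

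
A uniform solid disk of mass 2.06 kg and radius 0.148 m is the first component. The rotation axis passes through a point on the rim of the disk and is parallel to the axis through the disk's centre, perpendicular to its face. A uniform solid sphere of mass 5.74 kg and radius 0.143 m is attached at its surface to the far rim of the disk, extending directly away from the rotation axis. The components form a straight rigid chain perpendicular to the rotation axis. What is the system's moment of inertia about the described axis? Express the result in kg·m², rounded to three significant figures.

Solid disk: I_cm = (1/2)MR² = (1/2)(2.06)(0.148)² = 0.022561 kg·m²; centre at d = 0.148 m, so the parallel axis theorem gives I = 0.022561 + (2.06)(0.148)² = 0.067683 kg·m².
Solid sphere: I_cm = (2/5)MR² = (2/5)(5.74)(0.143)² = 0.046951 kg·m²; centre at d = 0.148 + 0.148 + 0.143 = 0.439 m, so the parallel axis theorem gives I = 0.046951 + (5.74)(0.439)² = 1.1532 kg·m².
Total I = 0.067683 + 1.1532 = 1.2209 kg·m².

1.22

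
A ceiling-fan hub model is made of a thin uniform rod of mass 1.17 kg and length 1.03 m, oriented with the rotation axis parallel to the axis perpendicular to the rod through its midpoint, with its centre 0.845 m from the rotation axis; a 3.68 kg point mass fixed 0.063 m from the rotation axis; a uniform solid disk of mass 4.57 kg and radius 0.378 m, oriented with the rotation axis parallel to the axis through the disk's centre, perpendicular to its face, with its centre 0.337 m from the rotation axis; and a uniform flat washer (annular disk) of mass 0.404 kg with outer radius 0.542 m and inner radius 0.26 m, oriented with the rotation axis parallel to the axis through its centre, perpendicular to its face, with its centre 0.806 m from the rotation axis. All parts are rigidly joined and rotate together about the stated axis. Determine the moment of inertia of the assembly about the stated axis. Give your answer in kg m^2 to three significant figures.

2.13

Thin rod: I_cm = (1/12)ML² = (1/12)(1.17)(1.03)² = 0.10344 kg m^2; centre at d = 0.845 m, so the parallel axis theorem gives I = 0.10344 + (1.17)(0.845)² = 0.93885 kg m^2.
Point mass: I_cm = 0; centre at d = 0.063 m, so the parallel axis theorem gives I = 0 + (3.68)(0.063)² = 0.014606 kg m^2.
Solid disk: I_cm = (1/2)MR² = (1/2)(4.57)(0.378)² = 0.32649 kg m^2; centre at d = 0.337 m, so the parallel axis theorem gives I = 0.32649 + (4.57)(0.337)² = 0.8455 kg m^2.
Annular disk: I_cm = (1/2)M(R²+r²) = (1/2)(0.404)[(0.542)² + (0.26)²] = 0.072996 kg m^2; centre at d = 0.806 m, so the parallel axis theorem gives I = 0.072996 + (0.404)(0.806)² = 0.33545 kg m^2.
Total I = 0.93885 + 0.014606 + 0.8455 + 0.33545 = 2.1344 kg m^2.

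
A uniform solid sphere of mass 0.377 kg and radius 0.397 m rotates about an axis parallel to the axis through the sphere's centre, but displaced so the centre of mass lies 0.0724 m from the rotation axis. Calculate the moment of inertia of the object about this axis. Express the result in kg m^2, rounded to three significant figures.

0.0257

I_cm = (2/5)MR² = (2/5)(0.377)(0.397)² = 0.023767 kg m^2; centre at d = 0.0724 m, so I = I_cm + Md² gives I = 0.023767 + (0.377)(0.0724)² = 0.025744 kg m^2.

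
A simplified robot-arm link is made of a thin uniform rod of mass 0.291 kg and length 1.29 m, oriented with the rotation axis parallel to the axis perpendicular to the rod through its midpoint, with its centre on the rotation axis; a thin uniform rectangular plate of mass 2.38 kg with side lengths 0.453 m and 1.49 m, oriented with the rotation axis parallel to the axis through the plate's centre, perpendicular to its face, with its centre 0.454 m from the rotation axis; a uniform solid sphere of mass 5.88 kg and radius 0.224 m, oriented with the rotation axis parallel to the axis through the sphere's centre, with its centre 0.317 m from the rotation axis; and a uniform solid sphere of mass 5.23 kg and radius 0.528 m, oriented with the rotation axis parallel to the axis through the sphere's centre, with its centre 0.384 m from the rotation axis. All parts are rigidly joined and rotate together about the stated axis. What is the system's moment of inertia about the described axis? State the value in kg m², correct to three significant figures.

3.08

Thin rod: I_cm = (1/12)ML² = (1/12)(0.291)(1.29)² = 0.040354 kg m²; axis through the centre, so I = 0.040354 kg m².
Rectangular plate: I_cm = (1/12)M(a²+b²) = (1/12)(2.38)[(0.453)² + (1.49)²] = 0.48102 kg m²; centre at d = 0.454 m, so I = I_cm + Md² gives I = 0.48102 + (2.38)(0.454)² = 0.97158 kg m².
Solid sphere: I_cm = (2/5)MR² = (2/5)(5.88)(0.224)² = 0.11801 kg m²; centre at d = 0.317 m, so I = I_cm + Md² gives I = 0.11801 + (5.88)(0.317)² = 0.70889 kg m².
Solid sphere: I_cm = (2/5)MR² = (2/5)(5.23)(0.528)² = 0.58322 kg m²; centre at d = 0.384 m, so I = I_cm + Md² gives I = 0.58322 + (5.23)(0.384)² = 1.3544 kg m².
Total I = 0.040354 + 0.97158 + 0.70889 + 1.3544 = 3.0752 kg m².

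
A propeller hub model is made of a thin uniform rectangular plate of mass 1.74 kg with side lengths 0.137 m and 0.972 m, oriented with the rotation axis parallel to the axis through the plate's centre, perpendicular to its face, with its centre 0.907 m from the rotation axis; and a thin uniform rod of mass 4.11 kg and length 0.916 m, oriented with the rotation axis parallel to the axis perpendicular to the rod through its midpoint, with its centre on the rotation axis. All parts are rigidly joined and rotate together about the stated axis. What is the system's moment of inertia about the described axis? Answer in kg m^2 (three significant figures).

Rectangular plate: I_cm = (1/12)M(a²+b²) = (1/12)(1.74)[(0.137)² + (0.972)²] = 0.13972 kg m^2; centre at d = 0.907 m, so the parallel axis theorem gives I = 0.13972 + (1.74)(0.907)² = 1.5711 kg m^2.
Thin rod: I_cm = (1/12)ML² = (1/12)(4.11)(0.916)² = 0.28738 kg m^2; axis through the centre, so I = 0.28738 kg m^2.
Total I = 1.5711 + 0.28738 = 1.8585 kg m^2.

1.86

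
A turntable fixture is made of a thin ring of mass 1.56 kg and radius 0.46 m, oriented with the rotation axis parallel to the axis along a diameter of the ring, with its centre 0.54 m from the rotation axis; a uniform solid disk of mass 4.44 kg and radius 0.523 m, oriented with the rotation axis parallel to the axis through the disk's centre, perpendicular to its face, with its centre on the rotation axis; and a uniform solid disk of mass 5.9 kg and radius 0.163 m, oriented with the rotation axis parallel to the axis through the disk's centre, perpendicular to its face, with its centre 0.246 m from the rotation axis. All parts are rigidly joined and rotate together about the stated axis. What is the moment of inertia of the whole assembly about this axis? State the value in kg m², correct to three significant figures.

Thin ring: I_cm = (1/2)MR² = (1/2)(1.56)(0.46)² = 0.16505 kg m²; centre at d = 0.54 m, so I = I_cm + Md² gives I = 0.16505 + (1.56)(0.54)² = 0.61994 kg m².
Solid disk: I_cm = (1/2)MR² = (1/2)(4.44)(0.523)² = 0.60723 kg m²; axis through the centre, so I = 0.60723 kg m².
Solid disk: I_cm = (1/2)MR² = (1/2)(5.9)(0.163)² = 0.078379 kg m²; centre at d = 0.246 m, so I = I_cm + Md² gives I = 0.078379 + (5.9)(0.246)² = 0.43542 kg m².
Total I = 0.61994 + 0.60723 + 0.43542 = 1.6626 kg m².

1.66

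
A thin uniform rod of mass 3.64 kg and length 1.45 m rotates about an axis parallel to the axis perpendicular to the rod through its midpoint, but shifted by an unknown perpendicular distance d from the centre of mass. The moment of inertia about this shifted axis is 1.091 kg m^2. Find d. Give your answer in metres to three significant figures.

About the centre-of-mass axis, I_cm = (1/12)ML² = (1/12)(3.64)(1.45)² = 0.63776 kg m^2.
Parallel axis theorem: I = I_cm + Md², so Md² = 1.091 − 0.63776 = 0.45324 kg m^2.
d = √(0.45324 / 3.64) = 0.35287 m.

0.353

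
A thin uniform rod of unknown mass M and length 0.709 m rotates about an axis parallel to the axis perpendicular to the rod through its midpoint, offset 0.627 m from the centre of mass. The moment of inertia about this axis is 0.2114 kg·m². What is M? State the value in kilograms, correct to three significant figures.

I = I_cm + Md² = (1/12)ML² + Md² = M·[0.0833333·(0.709)² + (0.627)²] = M·0.43502.
So M = 0.2114 / 0.43502 = 0.48596 kg.

0.486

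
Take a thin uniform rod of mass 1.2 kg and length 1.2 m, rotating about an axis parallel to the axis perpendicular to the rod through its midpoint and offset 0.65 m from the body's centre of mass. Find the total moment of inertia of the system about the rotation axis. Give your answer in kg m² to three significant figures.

0.651

I_cm = (1/12)ML² = (1/12)(1.2)(1.2)² = 0.144 kg m²; centre at d = 0.65 m, so I = I_cm + Md² gives I = 0.144 + (1.2)(0.65)² = 0.651 kg m².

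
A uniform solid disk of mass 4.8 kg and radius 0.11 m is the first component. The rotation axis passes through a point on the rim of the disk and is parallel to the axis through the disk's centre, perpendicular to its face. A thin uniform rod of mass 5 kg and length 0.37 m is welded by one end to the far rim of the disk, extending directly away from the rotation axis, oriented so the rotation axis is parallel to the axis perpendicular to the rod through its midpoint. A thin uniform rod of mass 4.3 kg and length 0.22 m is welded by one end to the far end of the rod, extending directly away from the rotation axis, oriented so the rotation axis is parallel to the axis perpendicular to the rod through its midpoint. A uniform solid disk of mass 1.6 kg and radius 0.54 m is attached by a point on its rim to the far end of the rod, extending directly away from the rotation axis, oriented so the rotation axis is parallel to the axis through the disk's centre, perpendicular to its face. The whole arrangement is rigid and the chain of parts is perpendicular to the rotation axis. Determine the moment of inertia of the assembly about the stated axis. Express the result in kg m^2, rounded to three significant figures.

Solid disk: I_cm = (1/2)MR² = (1/2)(4.8)(0.11)² = 0.02904 kg m^2; centre at d = 0.11 m, so I = I_cm + Md² gives I = 0.02904 + (4.8)(0.11)² = 0.08712 kg m^2.
Thin rod: I_cm = (1/12)ML² = (1/12)(5)(0.37)² = 0.057042 kg m^2; centre at d = 0.11 + 0.11 + 0.185 = 0.405 m, so I = I_cm + Md² gives I = 0.057042 + (5)(0.405)² = 0.87717 kg m^2.
Thin rod: I_cm = (1/12)ML² = (1/12)(4.3)(0.22)² = 0.017343 kg m^2; centre at d = 0.11 + 0.11 + 0.185 + 0.185 + 0.11 = 0.7 m, so I = I_cm + Md² gives I = 0.017343 + (4.3)(0.7)² = 2.1243 kg m^2.
Solid disk: I_cm = (1/2)MR² = (1/2)(1.6)(0.54)² = 0.23328 kg m^2; centre at d = 0.11 + 0.11 + 0.185 + 0.185 + 0.11 + 0.11 + 0.54 = 1.35 m, so I = I_cm + Md² gives I = 0.23328 + (1.6)(1.35)² = 3.1493 kg m^2.
Total I = 0.08712 + 0.87717 + 2.1243 + 3.1493 = 6.2379 kg m^2.

6.24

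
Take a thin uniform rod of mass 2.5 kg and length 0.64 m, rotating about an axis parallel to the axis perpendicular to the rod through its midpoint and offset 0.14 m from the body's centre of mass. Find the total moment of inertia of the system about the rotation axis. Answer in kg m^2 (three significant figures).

I_cm = (1/12)ML² = (1/12)(2.5)(0.64)² = 0.085333 kg m^2; centre at d = 0.14 m, so I = I_cm + Md² gives I = 0.085333 + (2.5)(0.14)² = 0.13433 kg m^2.

0.134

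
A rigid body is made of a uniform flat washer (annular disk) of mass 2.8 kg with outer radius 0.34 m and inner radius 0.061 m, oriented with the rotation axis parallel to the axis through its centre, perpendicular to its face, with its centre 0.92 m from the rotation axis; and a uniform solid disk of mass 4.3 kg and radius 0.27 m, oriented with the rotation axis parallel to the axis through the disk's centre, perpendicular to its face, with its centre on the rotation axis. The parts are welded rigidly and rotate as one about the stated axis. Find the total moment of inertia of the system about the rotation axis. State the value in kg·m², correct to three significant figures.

2.69

Annular disk: I_cm = (1/2)M(R²+r²) = (1/2)(2.8)[(0.34)² + (0.061)²] = 0.16705 kg·m²; centre at d = 0.92 m, so I = I_cm + Md² gives I = 0.16705 + (2.8)(0.92)² = 2.537 kg·m².
Solid disk: I_cm = (1/2)MR² = (1/2)(4.3)(0.27)² = 0.15674 kg·m²; axis through the centre, so I = 0.15674 kg·m².
Total I = 2.537 + 0.15674 = 2.6937 kg·m².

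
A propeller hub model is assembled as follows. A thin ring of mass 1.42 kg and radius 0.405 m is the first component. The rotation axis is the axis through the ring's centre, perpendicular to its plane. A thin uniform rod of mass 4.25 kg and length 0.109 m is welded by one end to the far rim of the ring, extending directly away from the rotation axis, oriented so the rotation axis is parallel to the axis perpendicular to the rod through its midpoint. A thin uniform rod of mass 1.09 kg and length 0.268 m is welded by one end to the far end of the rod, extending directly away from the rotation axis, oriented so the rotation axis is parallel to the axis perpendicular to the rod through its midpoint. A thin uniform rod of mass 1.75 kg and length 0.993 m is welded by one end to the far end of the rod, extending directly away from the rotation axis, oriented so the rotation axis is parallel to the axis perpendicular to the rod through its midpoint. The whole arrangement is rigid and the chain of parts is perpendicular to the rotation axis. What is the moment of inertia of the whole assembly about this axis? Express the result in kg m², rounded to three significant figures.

Thin ring: I_cm = MR² = (1.42)(0.405)² = 0.23292 kg m²; axis through the centre, so I = 0.23292 kg m².
Thin rod: I_cm = (1/12)ML² = (1/12)(4.25)(0.109)² = 0.0042079 kg m²; centre at d = 0.405 + 0.0545 = 0.4595 m, so I = I_cm + Md² gives I = 0.0042079 + (4.25)(0.4595)² = 0.90155 kg m².
Thin rod: I_cm = (1/12)ML² = (1/12)(1.09)(0.268)² = 0.006524 kg m²; centre at d = 0.405 + 0.0545 + 0.0545 + 0.134 = 0.648 m, so I = I_cm + Md² gives I = 0.006524 + (1.09)(0.648)² = 0.46422 kg m².
Thin rod: I_cm = (1/12)ML² = (1/12)(1.75)(0.993)² = 0.1438 kg m²; centre at d = 0.405 + 0.0545 + 0.0545 + 0.134 + 0.134 + 0.4965 = 1.2785 m, so I = I_cm + Md² gives I = 0.1438 + (1.75)(1.2785)² = 3.0043 kg m².
Total I = 0.23292 + 0.90155 + 0.46422 + 3.0043 = 4.603 kg m².

4.60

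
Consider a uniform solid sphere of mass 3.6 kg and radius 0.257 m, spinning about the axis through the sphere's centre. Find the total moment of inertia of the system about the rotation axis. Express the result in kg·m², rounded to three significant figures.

0.0951

I_cm = (2/5)MR² = (2/5)(3.6)(0.257)² = 0.095111 kg·m²; axis through the centre, so I = 0.095111 kg·m².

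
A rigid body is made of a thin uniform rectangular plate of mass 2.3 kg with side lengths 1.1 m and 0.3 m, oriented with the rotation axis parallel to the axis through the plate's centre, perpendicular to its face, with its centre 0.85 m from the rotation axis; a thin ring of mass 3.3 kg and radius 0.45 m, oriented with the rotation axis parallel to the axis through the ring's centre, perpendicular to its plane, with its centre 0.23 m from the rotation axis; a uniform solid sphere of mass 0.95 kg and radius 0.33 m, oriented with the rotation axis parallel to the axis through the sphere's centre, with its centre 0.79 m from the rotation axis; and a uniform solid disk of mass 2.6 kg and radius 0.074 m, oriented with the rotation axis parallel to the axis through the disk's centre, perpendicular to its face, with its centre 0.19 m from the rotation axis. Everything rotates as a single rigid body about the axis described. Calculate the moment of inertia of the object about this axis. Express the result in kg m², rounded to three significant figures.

3.49

Rectangular plate: I_cm = (1/12)M(a²+b²) = (1/12)(2.3)[(1.1)² + (0.3)²] = 0.24917 kg m²; centre at d = 0.85 m, so I = I_cm + Md² gives I = 0.24917 + (2.3)(0.85)² = 1.9109 kg m².
Thin ring: I_cm = MR² = (3.3)(0.45)² = 0.66825 kg m²; centre at d = 0.23 m, so I = I_cm + Md² gives I = 0.66825 + (3.3)(0.23)² = 0.84282 kg m².
Solid sphere: I_cm = (2/5)MR² = (2/5)(0.95)(0.33)² = 0.041382 kg m²; centre at d = 0.79 m, so I = I_cm + Md² gives I = 0.041382 + (0.95)(0.79)² = 0.63428 kg m².
Solid disk: I_cm = (1/2)MR² = (1/2)(2.6)(0.074)² = 0.0071188 kg m²; centre at d = 0.19 m, so I = I_cm + Md² gives I = 0.0071188 + (2.6)(0.19)² = 0.10098 kg m².
Total I = 1.9109 + 0.84282 + 0.63428 + 0.10098 = 3.489 kg m².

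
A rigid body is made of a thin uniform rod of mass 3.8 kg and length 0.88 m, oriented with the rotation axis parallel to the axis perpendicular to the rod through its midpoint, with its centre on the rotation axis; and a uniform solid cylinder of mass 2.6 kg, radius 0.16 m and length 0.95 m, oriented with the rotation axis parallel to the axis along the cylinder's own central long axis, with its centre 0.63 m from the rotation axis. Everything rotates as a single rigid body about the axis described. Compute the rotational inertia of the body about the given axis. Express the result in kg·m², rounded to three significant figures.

Thin rod: I_cm = (1/12)ML² = (1/12)(3.8)(0.88)² = 0.24523 kg·m²; axis through the centre, so I = 0.24523 kg·m².
Solid cylinder: I_cm = (1/2)MR² = (1/2)(2.6)(0.16)² = 0.03328 kg·m²; centre at d = 0.63 m, so the parallel axis theorem gives I = 0.03328 + (2.6)(0.63)² = 1.0652 kg·m².
Total I = 0.24523 + 1.0652 = 1.3104 kg·m².

1.31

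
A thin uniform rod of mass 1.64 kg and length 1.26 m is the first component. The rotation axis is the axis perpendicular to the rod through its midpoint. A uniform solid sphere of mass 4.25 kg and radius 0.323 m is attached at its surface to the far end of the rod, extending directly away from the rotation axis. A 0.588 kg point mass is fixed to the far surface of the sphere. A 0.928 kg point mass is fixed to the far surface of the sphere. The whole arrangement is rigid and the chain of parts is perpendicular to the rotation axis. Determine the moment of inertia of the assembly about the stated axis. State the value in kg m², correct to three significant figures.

6.72

Thin rod: I_cm = (1/12)ML² = (1/12)(1.64)(1.26)² = 0.21697 kg m²; axis through the centre, so I = 0.21697 kg m².
Solid sphere: I_cm = (2/5)MR² = (2/5)(4.25)(0.323)² = 0.17736 kg m²; centre at d = 0.63 + 0.323 = 0.953 m, so the parallel axis theorem gives I = 0.17736 + (4.25)(0.953)² = 4.0372 kg m².
Point mass: I_cm = 0; centre at d = 0.63 + 0.323 + 0.323 = 1.276 m, so the parallel axis theorem gives I = 0 + (0.588)(1.276)² = 0.95737 kg m².
Point mass: I_cm = 0; centre at d = 0.63 + 0.323 + 0.323 = 1.276 m, so the parallel axis theorem gives I = 0 + (0.928)(1.276)² = 1.5109 kg m².
Total I = 0.21697 + 4.0372 + 0.95737 + 1.5109 = 6.7225 kg m².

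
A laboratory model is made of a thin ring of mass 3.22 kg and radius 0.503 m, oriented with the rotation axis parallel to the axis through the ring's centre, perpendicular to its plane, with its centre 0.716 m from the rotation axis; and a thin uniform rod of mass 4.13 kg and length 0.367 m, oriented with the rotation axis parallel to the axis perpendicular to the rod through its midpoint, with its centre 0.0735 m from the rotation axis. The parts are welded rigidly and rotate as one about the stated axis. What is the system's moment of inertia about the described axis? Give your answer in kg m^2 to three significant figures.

Thin ring: I_cm = MR² = (3.22)(0.503)² = 0.81469 kg m^2; centre at d = 0.716 m, so I = I_cm + Md² gives I = 0.81469 + (3.22)(0.716)² = 2.4654 kg m^2.
Thin rod: I_cm = (1/12)ML² = (1/12)(4.13)(0.367)² = 0.046355 kg m^2; centre at d = 0.0735 m, so I = I_cm + Md² gives I = 0.046355 + (4.13)(0.0735)² = 0.068667 kg m^2.
Total I = 2.4654 + 0.068667 = 2.5341 kg m^2.

2.53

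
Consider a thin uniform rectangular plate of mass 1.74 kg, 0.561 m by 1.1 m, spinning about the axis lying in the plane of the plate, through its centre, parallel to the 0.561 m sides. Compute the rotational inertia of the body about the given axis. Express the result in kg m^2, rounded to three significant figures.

I_cm = (1/12)Mb² = (1/12)(1.74)(1.1)² = 0.17545 kg m^2; axis through the centre, so I = 0.17545 kg m^2.

0.175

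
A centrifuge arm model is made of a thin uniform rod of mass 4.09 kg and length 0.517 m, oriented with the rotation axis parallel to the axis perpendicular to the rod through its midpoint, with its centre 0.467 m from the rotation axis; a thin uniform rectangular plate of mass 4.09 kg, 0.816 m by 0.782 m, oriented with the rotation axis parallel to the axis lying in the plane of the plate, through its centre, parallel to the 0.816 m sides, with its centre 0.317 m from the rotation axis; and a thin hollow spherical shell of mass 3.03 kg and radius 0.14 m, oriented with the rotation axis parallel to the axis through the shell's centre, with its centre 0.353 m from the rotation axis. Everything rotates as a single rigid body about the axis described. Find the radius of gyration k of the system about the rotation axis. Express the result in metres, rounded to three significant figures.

0.424

Thin rod: I_cm = (1/12)ML² = (1/12)(4.09)(0.517)² = 0.091101 kg m^2; centre at d = 0.467 m, so I = I_cm + Md² gives I = 0.091101 + (4.09)(0.467)² = 0.98309 kg m^2.
Rectangular plate: I_cm = (1/12)Mb² = (1/12)(4.09)(0.782)² = 0.20843 kg m^2; centre at d = 0.317 m, so I = I_cm + Md² gives I = 0.20843 + (4.09)(0.317)² = 0.61943 kg m^2.
Spherical shell: I_cm = (2/3)MR² = (2/3)(3.03)(0.14)² = 0.039592 kg m^2; centre at d = 0.353 m, so I = I_cm + Md² gives I = 0.039592 + (3.03)(0.353)² = 0.41716 kg m^2.
Total I = 2.0197 kg m^2; total mass M = 11.21 kg.
k = √(I/M) = √(2.0197/11.21) = 0.42446 m.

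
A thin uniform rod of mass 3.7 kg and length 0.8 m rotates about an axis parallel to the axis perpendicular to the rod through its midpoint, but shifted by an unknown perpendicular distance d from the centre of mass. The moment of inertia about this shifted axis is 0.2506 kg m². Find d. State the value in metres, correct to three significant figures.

About the centre-of-mass axis, I_cm = (1/12)ML² = (1/12)(3.7)(0.8)² = 0.19733 kg m².
Parallel axis theorem: I = I_cm + Md², so Md² = 0.2506 − 0.19733 = 0.053267 kg m².
d = √(0.053267 / 3.7) = 0.11998 m.

0.120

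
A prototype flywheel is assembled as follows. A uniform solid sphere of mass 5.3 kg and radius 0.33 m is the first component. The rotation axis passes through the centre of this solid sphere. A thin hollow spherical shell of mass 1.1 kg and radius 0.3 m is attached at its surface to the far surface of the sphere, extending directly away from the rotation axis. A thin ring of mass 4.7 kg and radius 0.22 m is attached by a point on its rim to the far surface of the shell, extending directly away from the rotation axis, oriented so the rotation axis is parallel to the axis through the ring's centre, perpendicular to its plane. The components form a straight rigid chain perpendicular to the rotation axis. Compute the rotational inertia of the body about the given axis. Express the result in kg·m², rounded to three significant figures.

7.18

Solid sphere: I_cm = (2/5)MR² = (2/5)(5.3)(0.33)² = 0.23087 kg·m²; axis through the centre, so I = 0.23087 kg·m².
Spherical shell: I_cm = (2/3)MR² = (2/3)(1.1)(0.3)² = 0.066 kg·m²; centre at d = 0.33 + 0.3 = 0.63 m, so I = I_cm + Md² gives I = 0.066 + (1.1)(0.63)² = 0.50259 kg·m².
Thin ring: I_cm = MR² = (4.7)(0.22)² = 0.22748 kg·m²; centre at d = 0.33 + 0.3 + 0.3 + 0.22 = 1.15 m, so I = I_cm + Md² gives I = 0.22748 + (4.7)(1.15)² = 6.4432 kg·m².
Total I = 0.23087 + 0.50259 + 6.4432 = 7.1767 kg·m².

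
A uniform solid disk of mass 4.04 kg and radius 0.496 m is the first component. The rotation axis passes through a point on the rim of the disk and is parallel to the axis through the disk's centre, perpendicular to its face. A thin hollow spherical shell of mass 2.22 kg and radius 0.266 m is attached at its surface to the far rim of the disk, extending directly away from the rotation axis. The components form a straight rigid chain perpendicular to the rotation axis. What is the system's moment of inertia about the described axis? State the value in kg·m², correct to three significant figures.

5.11

Solid disk: I_cm = (1/2)MR² = (1/2)(4.04)(0.496)² = 0.49695 kg·m²; centre at d = 0.496 m, so the parallel axis theorem gives I = 0.49695 + (4.04)(0.496)² = 1.4909 kg·m².
Spherical shell: I_cm = (2/3)MR² = (2/3)(2.22)(0.266)² = 0.10472 kg·m²; centre at d = 0.496 + 0.496 + 0.266 = 1.258 m, so the parallel axis theorem gives I = 0.10472 + (2.22)(1.258)² = 3.618 kg·m².
Total I = 1.4909 + 3.618 = 5.1089 kg·m².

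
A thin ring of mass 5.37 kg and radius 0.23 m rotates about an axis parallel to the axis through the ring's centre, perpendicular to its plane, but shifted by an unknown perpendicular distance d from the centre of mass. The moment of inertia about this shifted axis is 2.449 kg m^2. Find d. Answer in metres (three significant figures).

About the centre-of-mass axis, I_cm = MR² = (5.37)(0.23)² = 0.28407 kg m^2.
Parallel axis theorem: I = I_cm + Md², so Md² = 2.449 − 0.28407 = 2.1649 kg m^2.
d = √(2.1649 / 5.37) = 0.63494 m.

0.635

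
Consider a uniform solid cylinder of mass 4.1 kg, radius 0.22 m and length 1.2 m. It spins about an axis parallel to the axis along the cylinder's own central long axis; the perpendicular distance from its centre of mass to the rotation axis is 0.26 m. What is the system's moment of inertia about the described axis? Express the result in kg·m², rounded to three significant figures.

I_cm = (1/2)MR² = (1/2)(4.1)(0.22)² = 0.09922 kg·m²; centre at d = 0.26 m, so I = I_cm + Md² gives I = 0.09922 + (4.1)(0.26)² = 0.37638 kg·m².

0.376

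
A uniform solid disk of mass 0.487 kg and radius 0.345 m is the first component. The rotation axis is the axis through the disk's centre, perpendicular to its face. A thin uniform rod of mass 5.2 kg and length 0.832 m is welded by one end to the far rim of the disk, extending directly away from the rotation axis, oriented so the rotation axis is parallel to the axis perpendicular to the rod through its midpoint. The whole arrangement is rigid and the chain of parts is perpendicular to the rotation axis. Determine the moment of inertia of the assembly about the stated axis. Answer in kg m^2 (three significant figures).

Solid disk: I_cm = (1/2)MR² = (1/2)(0.487)(0.345)² = 0.028983 kg m^2; axis through the centre, so I = 0.028983 kg m^2.
Thin rod: I_cm = (1/12)ML² = (1/12)(5.2)(0.832)² = 0.29996 kg m^2; centre at d = 0.345 + 0.416 = 0.761 m, so I = I_cm + Md² gives I = 0.29996 + (5.2)(0.761)² = 3.3114 kg m^2.
Total I = 0.028983 + 3.3114 = 3.3404 kg m^2.

3.34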